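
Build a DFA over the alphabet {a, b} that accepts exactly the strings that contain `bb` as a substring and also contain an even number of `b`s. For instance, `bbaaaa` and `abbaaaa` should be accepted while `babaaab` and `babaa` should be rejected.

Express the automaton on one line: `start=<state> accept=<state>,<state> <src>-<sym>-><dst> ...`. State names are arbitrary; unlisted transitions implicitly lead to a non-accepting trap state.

start=q0 accept=q3 q0-a->q0 q0-b->q1 q1-a->q2 q1-b->q3 q2-a->q2 q2-b->q4 q3-a->q3 q3-b->q5 q4-a->q0 q4-b->q5 q5-a->q5 q5-b->q3

Handle the two conditions separately and then intersect. The first has 3 states tracking whether and how much of `bb` has been seen; the second has 2 states tracking the count of `b`s modulo 2. A product state is a pair (one from each), accepting exactly when both do.
With 6 states:
        a   b  
>  q0   q0  q1 
   q1   q2  q3 
   q2   q2  q4 
 * q3   q3  q5 
   q4   q0  q5 
   q5   q5  q3 
(> = start, * = accepting)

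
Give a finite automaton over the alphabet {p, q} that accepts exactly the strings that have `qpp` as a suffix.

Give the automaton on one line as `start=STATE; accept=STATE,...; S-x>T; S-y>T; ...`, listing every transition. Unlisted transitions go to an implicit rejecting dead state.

Remember how much of `qpp` the current input suffix matches. State S0 means no match yet; S1 means the last symbol is `q`; S2 means the last 2 symbols are `qp`; S3 means the last 3 symbols are `qpp`. Only S3 accepts. On a mismatch, fall back to the longest proper suffix that is still a prefix of `qpp`.
A 4-state machine:
        p   q  
>  S0   S0  S1 
   S1   S2  S1 
   S2   S3  S1 
 * S3   S0  S1 
(> = start, * = accepting)

start=S0; accept=S3; S0-p>S0; S0-q>S1; S1-p>S2; S1-q>S1; S2-p>S3; S2-q>S1; S3-p>S0; S3-q>S1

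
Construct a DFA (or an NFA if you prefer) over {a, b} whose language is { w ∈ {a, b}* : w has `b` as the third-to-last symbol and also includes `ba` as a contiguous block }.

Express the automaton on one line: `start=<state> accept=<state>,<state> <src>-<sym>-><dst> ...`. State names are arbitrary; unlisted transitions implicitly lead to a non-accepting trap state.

start=q0 accept=q11,q12,q13,q18 q0-a->q1 q0-b->q2 q1-a->q3 q1-b->q4 q2-a->q5 q2-b->q6 q3-a->q7 q3-b->q8 q4-a->q9 q4-b->q10 q5-a->q11 q5-b->q12 q6-a->q13 q6-b->q14 q7-a->q7 q7-b->q8 q8-a->q9 q8-b->q10 q9-a->q11 q9-b->q12 q10-a->q13 q10-b->q14 q11-a->q15 q11-b->q16 q12-a->q9 q12-b->q17 q13-a->q11 q13-b->q12 q14-a->q13 q14-b->q14 q15-a->q15 q15-b->q16 q16-a->q9 q16-b->q17 q17-a->q13 q17-b->q18 q18-a->q13 q18-b->q18

Run two small machines in parallel and take their product. The first has 15 states tracking the last 3 symbols read; the second has 3 states tracking whether and how much of `ba` has been seen. A product state is a pair (one from each), accepting exactly when both do.
With 19 states:
          a    b  
>  q0     q1   q2 
   q1     q3   q4 
   q2     q5   q6 
   q3     q7   q8 
   q4     q9  q10 
   q5    q11  q12 
   q6    q13  q14 
   q7     q7   q8 
   q8     q9  q10 
   q9    q11  q12 
   q10   q13  q14 
 * q11   q15  q16 
 * q12    q9  q17 
 * q13   q11  q12 
   q14   q13  q14 
   q15   q15  q16 
   q16    q9  q17 
   q17   q13  q18 
 * q18   q13  q18 
(> = start, * = accepting)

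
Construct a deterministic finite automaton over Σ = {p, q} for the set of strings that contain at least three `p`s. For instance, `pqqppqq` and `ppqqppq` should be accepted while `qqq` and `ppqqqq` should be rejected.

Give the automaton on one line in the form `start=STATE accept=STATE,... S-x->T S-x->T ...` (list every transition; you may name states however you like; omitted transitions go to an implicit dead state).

start=A accept=D,E A-p->B A-q->A B-p->C B-q->B C-p->D C-q->C D-p->E D-q->D E-p->E E-q->E

Only the number of `p`s matters, and only up to 4. Make a chain A → B → C → D → E advanced by each `p` (with E absorbing); every other symbol self-loops. The accepting set is {D, E}.
5 states suffice.
       p  q 
>  A   B  A 
   B   C  B 
   C   D  C 
 * D   E  D 
 * E   E  E 
(> = start, * = accepting)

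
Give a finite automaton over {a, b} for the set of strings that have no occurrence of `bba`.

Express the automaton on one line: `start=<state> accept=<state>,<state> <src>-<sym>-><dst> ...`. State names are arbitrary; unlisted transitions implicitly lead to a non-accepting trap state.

Track partial matches of the forbidden pattern `bba`. State q3 is a dead state reached once `bba` has occurred; every other state accepts. q0 means no part of `bba` is currently matched.
4 states suffice.
        a   b  
>* q0   q0  q1 
 * q1   q0  q2 
 * q2   q3  q2 
   q3   q3  q3 
(> = start, * = accepting)

start=q0 accept=q0,q1,q2 q0-a->q0 q0-b->q1 q1-a->q0 q1-b->q2 q2-a->q3 q2-b->q2 q3-a->q3 q3-b->q3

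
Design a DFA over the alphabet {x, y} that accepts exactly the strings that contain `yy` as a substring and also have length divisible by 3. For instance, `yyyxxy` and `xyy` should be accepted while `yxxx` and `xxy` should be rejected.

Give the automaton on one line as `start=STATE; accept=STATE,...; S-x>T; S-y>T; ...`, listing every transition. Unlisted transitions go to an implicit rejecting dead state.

start=S0; accept=S7; S0-x>S1; S0-y>S2; S1-x>S3; S1-y>S4; S2-x>S3; S2-y>S5; S3-x>S0; S3-y>S6; S4-x>S0; S4-y>S7; S5-x>S7; S5-y>S7; S6-x>S1; S6-y>S8; S7-x>S8; S7-y>S8; S8-x>S5; S8-y>S5

Handle the two conditions separately and then intersect. One (3 states) tracks whether and how much of `yy` has been seen; the other (3 states) tracks the input length modulo 3. Each combined state is a pair, one component from each; accept when both components accept.
        x   y  
>  S0   S1  S2 
   S1   S3  S4 
   S2   S3  S5 
   S3   S0  S6 
   S4   S0  S7 
   S5   S7  S7 
   S6   S1  S8 
 * S7   S8  S8 
   S8   S5  S5 
(> = start, * = accepting)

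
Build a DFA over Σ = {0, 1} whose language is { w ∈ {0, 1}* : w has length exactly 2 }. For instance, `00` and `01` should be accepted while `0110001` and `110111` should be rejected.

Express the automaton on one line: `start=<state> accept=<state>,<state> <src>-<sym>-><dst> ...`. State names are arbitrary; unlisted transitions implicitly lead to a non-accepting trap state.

Count input length up to 3: every symbol moves from A toward D, which means 'more than 2' and absorbs. Accept from {C}.
4 states suffice.
       0  1 
>  A   B  B 
   B   C  C 
 * C   D  D 
   D   D  D 
(> = start, * = accepting)

start=A accept=C A-0->B A-1->B B-0->C B-1->C C-0->D C-1->D D-0->D D-1->D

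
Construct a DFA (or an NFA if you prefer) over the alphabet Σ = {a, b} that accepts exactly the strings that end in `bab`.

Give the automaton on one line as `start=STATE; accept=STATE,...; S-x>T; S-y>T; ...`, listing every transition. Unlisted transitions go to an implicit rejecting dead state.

Remember how much of `bab` the current input suffix matches. State q0 means no match yet; q1 means the last symbol is `b`; q2 means the last 2 symbols are `ba`; q3 means the last 3 symbols are `bab`. Only q3 accepts. On a mismatch, fall back to the longest proper suffix that is still a prefix of `bab`.
4 states suffice.
        a   b  
>  q0   q0  q1 
   q1   q2  q1 
   q2   q0  q3 
 * q3   q2  q1 
(> = start, * = accepting)

start=q0; accept=q3; q0-a>q0; q0-b>q1; q1-a>q2; q1-b>q1; q2-a>q0; q2-b>q3; q3-a>q2; q3-b>q1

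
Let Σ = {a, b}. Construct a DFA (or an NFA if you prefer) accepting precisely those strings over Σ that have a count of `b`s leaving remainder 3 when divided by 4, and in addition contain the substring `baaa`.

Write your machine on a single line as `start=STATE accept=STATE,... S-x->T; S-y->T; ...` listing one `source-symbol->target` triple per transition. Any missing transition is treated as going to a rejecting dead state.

start=s0; accept=s14; s0-a->s0; s0-b->s1; s1-a->s2; s1-b->s3; s2-a->s4; s2-b->s3; s3-a->s5; s3-b->s6; s4-a->s7; s4-b->s3; s5-a->s8; s5-b->s6; s6-a->s9; s6-b->s10; s7-a->s7; s7-b->s11; s8-a->s11; s8-b->s6; s9-a->s12; s9-b->s10; s10-a->s13; s10-b->s1; s11-a->s11; s11-b->s14; s12-a->s14; s12-b->s10; s13-a->s15; s13-b->s1; s14-a->s14; s14-b->s16; s15-a->s16; s15-b->s1; s16-a->s16; s16-b->s7

Handle the two conditions separately and then intersect. One (4 states) tracks the count of `b`s modulo 4; the other (5 states) tracks whether and how much of `baaa` has been seen. Each combined state is a pair, one component from each; accept when both components accept.
17 states suffice.
          a    b  
>  s0     s0   s1 
   s1     s2   s3 
   s2     s4   s3 
   s3     s5   s6 
   s4     s7   s3 
   s5     s8   s6 
   s6     s9  s10 
   s7     s7  s11 
   s8    s11   s6 
   s9    s12  s10 
   s10   s13   s1 
   s11   s11  s14 
   s12   s14  s10 
   s13   s15   s1 
 * s14   s14  s16 
   s15   s16   s1 
   s16   s16   s7 
(> = start, * = accepting)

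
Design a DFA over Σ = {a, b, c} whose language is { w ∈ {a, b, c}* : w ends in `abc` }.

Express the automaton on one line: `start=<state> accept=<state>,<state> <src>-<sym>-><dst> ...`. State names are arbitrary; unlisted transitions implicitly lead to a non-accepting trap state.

start=S0 accept=S3 S0-a->S1 S0-b->S0 S0-c->S0 S1-a->S1 S1-b->S2 S1-c->S0 S2-a->S1 S2-b->S0 S2-c->S3 S3-a->S1 S3-b->S0 S3-c->S0

Remember how much of `abc` the current input suffix matches. State S0 means no match yet; S1 means the last symbol is `a`; S2 means the last 2 symbols are `ab`; S3 means the last 3 symbols are `abc`. Only S3 accepts. On a mismatch, fall back to the longest proper suffix that is still a prefix of `abc`.
With 4 states:
        a   b   c  
>  S0   S1  S0  S0 
   S1   S1  S2  S0 
   S2   S1  S0  S3 
 * S3   S1  S0  S0 
(> = start, * = accepting)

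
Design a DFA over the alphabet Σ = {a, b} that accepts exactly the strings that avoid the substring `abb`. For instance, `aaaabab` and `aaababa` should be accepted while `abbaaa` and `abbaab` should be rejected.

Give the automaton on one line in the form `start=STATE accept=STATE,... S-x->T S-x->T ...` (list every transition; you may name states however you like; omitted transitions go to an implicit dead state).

Track partial matches of the forbidden pattern `abb`. State S3 is a dead state reached once `abb` has occurred; every other state accepts. S0 means no part of `abb` is currently matched.
        a   b  
>* S0   S1  S0 
 * S1   S1  S2 
 * S2   S1  S3 
   S3   S3  S3 
(> = start, * = accepting)

start=S0 accept=S0,S1,S2 S0-a->S1 S0-b->S0 S1-a->S1 S1-b->S2 S2-a->S1 S2-b->S3 S3-a->S3 S3-b->S3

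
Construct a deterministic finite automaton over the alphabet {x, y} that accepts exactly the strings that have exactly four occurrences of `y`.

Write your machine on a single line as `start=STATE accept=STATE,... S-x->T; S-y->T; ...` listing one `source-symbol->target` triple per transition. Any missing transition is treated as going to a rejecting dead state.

Count `y`s, saturating at 5: states q0 through q4 mean 0 through 4 `y`s seen; q5 means more than 4. Each `y` increments (capped at q5); other symbols loop. Accept from {q4}.
With 6 states:
        x   y  
>  q0   q0  q1 
   q1   q1  q2 
   q2   q2  q3 
   q3   q3  q4 
 * q4   q4  q5 
   q5   q5  q5 
(> = start, * = accepting)

start=q0; accept=q4; q0-x->q0; q0-y->q1; q1-x->q1; q1-y->q2; q2-x->q2; q2-y->q3; q3-x->q3; q3-y->q4; q4-x->q4; q4-y->q5; q5-x->q5; q5-y->q5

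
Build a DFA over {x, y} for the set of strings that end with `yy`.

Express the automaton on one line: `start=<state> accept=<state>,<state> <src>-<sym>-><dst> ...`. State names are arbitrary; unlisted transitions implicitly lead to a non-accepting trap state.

start=q0 accept=q2 q0-x->q0 q0-y->q1 q1-x->q0 q1-y->q2 q2-x->q0 q2-y->q2

Remember how much of `yy` the current input suffix matches. State q0 means no match yet; q1 means the last symbol is `y`; q2 means the last 2 symbols are `yy`. Only q2 accepts. On a mismatch, fall back to the longest proper suffix that is still a prefix of `yy`.
With 3 states:
        x   y  
>  q0   q0  q1 
   q1   q0  q2 
 * q2   q0  q2 
(> = start, * = accepting)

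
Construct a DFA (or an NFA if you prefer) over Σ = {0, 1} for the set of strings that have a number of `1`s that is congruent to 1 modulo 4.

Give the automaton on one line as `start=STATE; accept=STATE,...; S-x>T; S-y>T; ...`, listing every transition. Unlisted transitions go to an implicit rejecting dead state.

start=q0; accept=q1; q0-0>q0; q0-1>q1; q1-0>q1; q1-1>q2; q2-0>q2; q2-1>q3; q3-0>q3; q3-1>q0

The only thing that matters is how many `1`s have appeared, reduced mod 4. Use one state per residue: q0 for 0, …, q3 for 3. Reading `1` moves to the next residue; anything else stays put. q1 is accepting.
4 states suffice.
        0   1  
>  q0   q0  q1 
 * q1   q1  q2 
   q2   q2  q3 
   q3   q3  q0 
(> = start, * = accepting)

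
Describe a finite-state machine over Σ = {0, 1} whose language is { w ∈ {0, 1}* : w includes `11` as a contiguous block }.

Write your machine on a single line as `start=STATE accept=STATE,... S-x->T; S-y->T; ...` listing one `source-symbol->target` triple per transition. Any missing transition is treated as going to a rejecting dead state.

States S0..S1 record the length of the longest prefix of `11` that matches the current input suffix. Reaching S2 means `11` has been seen, and we stay there forever. Accept from S2.
3 states suffice.
        0   1  
>  S0   S0  S1 
   S1   S0  S2 
 * S2   S2  S2 
(> = start, * = accepting)

start=S0; accept=S2; S0-0->S0; S0-1->S1; S1-0->S0; S1-1->S2; S2-0->S2; S2-1->S2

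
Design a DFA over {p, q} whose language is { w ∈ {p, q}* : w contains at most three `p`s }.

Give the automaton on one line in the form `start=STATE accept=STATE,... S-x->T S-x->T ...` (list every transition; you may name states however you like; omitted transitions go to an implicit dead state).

Only the number of `p`s matters, and only up to 4. Make a chain s0 → s1 → s2 → s3 → s4 advanced by each `p` (with s4 absorbing); every other symbol self-loops. The accepting set is {s0, s1, s2, s3}.
With 5 states:
        p   q  
>* s0   s1  s0 
 * s1   s2  s1 
 * s2   s3  s2 
 * s3   s4  s3 
   s4   s4  s4 
(> = start, * = accepting)

start=s0 accept=s0,s1,s2,s3 s0-p->s1 s0-q->s0 s1-p->s2 s1-q->s1 s2-p->s3 s2-q->s2 s3-p->s4 s3-q->s3 s4-p->s4 s4-q->s4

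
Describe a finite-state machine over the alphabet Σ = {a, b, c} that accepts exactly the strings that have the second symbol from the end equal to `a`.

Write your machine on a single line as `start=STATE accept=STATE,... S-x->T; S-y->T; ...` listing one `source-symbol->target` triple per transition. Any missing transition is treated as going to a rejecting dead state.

start=S0; accept=S4,S5,S6; S0-a->S1; S0-b->S2; S0-c->S3; S1-a->S4; S1-b->S5; S1-c->S6; S2-a->S7; S2-b->S8; S2-c->S9; S3-a->S10; S3-b->S11; S3-c->S12; S4-a->S4; S4-b->S5; S4-c->S6; S5-a->S7; S5-b->S8; S5-c->S9; S6-a->S10; S6-b->S11; S6-c->S12; S7-a->S4; S7-b->S5; S7-c->S6; S8-a->S7; S8-b->S8; S8-c->S9; S9-a->S10; S9-b->S11; S9-c->S12; S10-a->S4; S10-b->S5; S10-c->S6; S11-a->S7; S11-b->S8; S11-c->S9; S12-a->S10; S12-b->S11; S12-c->S12

Because acceptance depends on a position counted from the end, the machine has to buffer the most recent 2 symbols. Make each state the string of the last up-to-2 symbols read; on input `x` shift the window left and append `x`. Accept when the buffered window has length 2 and begins with `a`.
With 13 states:
          a    b    c  
>  S0     S1   S2   S3 
   S1     S4   S5   S6 
   S2     S7   S8   S9 
   S3    S10  S11  S12 
 * S4     S4   S5   S6 
 * S5     S7   S8   S9 
 * S6    S10  S11  S12 
   S7     S4   S5   S6 
   S8     S7   S8   S9 
   S9    S10  S11  S12 
   S10    S4   S5   S6 
   S11    S7   S8   S9 
   S12   S10  S11  S12 
(> = start, * = accepting)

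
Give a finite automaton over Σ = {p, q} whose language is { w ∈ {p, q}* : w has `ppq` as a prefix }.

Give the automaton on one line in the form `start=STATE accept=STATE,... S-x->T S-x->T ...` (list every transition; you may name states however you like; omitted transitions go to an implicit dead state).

start=s0 accept=s3 s0-p->s1 s0-q->s4 s1-p->s2 s1-q->s4 s2-p->s4 s2-q->s3 s3-p->s3 s3-q->s3 s4-p->s4 s4-q->s4

Check the first 3 symbols one by one: s0 through s2 record how many have matched `ppq` so far; any wrong symbol goes to the dead state s4. After all 3 match we enter the accepting sink s3.
A 5-state machine:
        p   q  
>  s0   s1  s4 
   s1   s2  s4 
   s2   s4  s3 
 * s3   s3  s3 
   s4   s4  s4 
(> = start, * = accepting)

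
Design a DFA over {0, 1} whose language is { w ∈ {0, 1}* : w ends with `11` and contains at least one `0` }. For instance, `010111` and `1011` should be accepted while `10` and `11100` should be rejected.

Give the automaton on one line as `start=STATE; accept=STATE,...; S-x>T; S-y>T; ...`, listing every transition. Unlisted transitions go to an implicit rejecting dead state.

Build one automaton per condition and run them in lockstep. One (3 states) tracks how much of the suffix `11` has currently been matched; the other (3 states) tracks the count of `0`s, saturating at 2. Each combined state is a pair, one component from each; accept when both components accept. Minimizing collapses redundant product states.
With 4 states:
       0  1 
>  A   B  A 
   B   B  C 
   C   B  D 
 * D   B  D 
(> = start, * = accepting)

start=A; accept=D; A-0>B; A-1>A; B-0>B; B-1>C; C-0>B; C-1>D; D-0>B; D-1>D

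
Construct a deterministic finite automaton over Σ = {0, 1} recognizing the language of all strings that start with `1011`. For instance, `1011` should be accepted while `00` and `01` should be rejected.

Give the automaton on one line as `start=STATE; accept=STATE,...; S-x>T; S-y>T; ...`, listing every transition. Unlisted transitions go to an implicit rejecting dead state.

start=s0; accept=s4; s0-0>s5; s0-1>s1; s1-0>s2; s1-1>s5; s2-0>s5; s2-1>s3; s3-0>s5; s3-1>s4; s4-0>s4; s4-1>s4; s5-0>s5; s5-1>s5

Walk along `1011` while the input agrees: from s0 take `1` to s1, and so on. Any deviation drops to the rejecting sink s5. Once s4 is reached the prefix is confirmed and every continuation is accepted.
With 6 states:
        0   1  
>  s0   s5  s1 
   s1   s2  s5 
   s2   s5  s3 
   s3   s5  s4 
 * s4   s4  s4 
   s5   s5  s5 
(> = start, * = accepting)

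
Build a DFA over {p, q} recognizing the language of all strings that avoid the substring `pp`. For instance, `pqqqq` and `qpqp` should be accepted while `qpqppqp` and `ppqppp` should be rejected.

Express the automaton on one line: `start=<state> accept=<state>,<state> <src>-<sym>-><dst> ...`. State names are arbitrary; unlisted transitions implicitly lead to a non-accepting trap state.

This is the complement of 'contains `pp`'. Use the same substring-matching states — A through C holding how much of `pp` has just been matched — but flip the accepting set: everything except the trap C accepts.
With 3 states:
       p  q 
>* A   B  A 
 * B   C  A 
   C   C  C 
(> = start, * = accepting)

start=A accept=A,B A-p->B A-q->A B-p->C B-q->A C-p->C C-q->C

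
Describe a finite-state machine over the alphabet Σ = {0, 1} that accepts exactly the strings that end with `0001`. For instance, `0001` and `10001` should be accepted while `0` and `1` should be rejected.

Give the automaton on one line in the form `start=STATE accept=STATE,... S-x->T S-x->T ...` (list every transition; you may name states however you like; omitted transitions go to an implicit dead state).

start=q0 accept=q4 q0-0->q1 q0-1->q0 q1-0->q2 q1-1->q0 q2-0->q3 q2-1->q0 q3-0->q3 q3-1->q4 q4-0->q1 q4-1->q0

Remember how much of `0001` the current input suffix matches. State q0 means no match yet; q1 means the last symbol is `0`; q2 means the last 2 symbols are `00`; q3 means the last 3 symbols are `000`; q4 means the last 4 symbols are `0001`. Only q4 accepts. On a mismatch, fall back to the longest proper suffix that is still a prefix of `0001`.
A 5-state machine:
        0   1  
>  q0   q1  q0 
   q1   q2  q0 
   q2   q3  q0 
   q3   q3  q4 
 * q4   q1  q0 
(> = start, * = accepting)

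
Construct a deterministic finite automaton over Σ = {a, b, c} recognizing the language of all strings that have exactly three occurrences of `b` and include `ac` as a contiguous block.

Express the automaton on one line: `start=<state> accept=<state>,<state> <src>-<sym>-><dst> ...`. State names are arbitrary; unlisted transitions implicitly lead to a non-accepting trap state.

start=q0 accept=q12 q0-a->q1 q0-b->q2 q0-c->q0 q1-a->q1 q1-b->q2 q1-c->q3 q2-a->q4 q2-b->q5 q2-c->q2 q3-a->q3 q3-b->q6 q3-c->q3 q4-a->q4 q4-b->q5 q4-c->q6 q5-a->q7 q5-b->q8 q5-c->q5 q6-a->q6 q6-b->q9 q6-c->q6 q7-a->q7 q7-b->q8 q7-c->q9 q8-a->q10 q8-b->q11 q8-c->q8 q9-a->q9 q9-b->q12 q9-c->q9 q10-a->q10 q10-b->q11 q10-c->q12 q11-a->q11 q11-b->q11 q11-c->q11 q12-a->q12 q12-b->q11 q12-c->q12

Build one automaton per condition and run them in lockstep. One (5 states) tracks the count of `b`s, saturating at 4; the other (3 states) tracks whether and how much of `ac` has been seen. Each combined state is a pair, one component from each; accept when both components accept. Equivalent product states are then merged.
13 states suffice.
          a    b    c  
>  q0     q1   q2   q0 
   q1     q1   q2   q3 
   q2     q4   q5   q2 
   q3     q3   q6   q3 
   q4     q4   q5   q6 
   q5     q7   q8   q5 
   q6     q6   q9   q6 
   q7     q7   q8   q9 
   q8    q10  q11   q8 
   q9     q9  q12   q9 
   q10   q10  q11  q12 
   q11   q11  q11  q11 
 * q12   q12  q11  q12 
(> = start, * = accepting)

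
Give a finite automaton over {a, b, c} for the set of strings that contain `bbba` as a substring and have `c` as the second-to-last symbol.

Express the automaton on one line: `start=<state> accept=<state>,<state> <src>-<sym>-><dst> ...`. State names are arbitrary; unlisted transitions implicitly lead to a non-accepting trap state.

start=q0 accept=q6,q7 q0-a->q0 q0-b->q1 q0-c->q0 q1-a->q0 q1-b->q2 q1-c->q0 q2-a->q0 q2-b->q3 q2-c->q0 q3-a->q4 q3-b->q3 q3-c->q0 q4-a->q4 q4-b->q4 q4-c->q5 q5-a->q6 q5-b->q6 q5-c->q7 q6-a->q4 q6-b->q4 q6-c->q5 q7-a->q6 q7-b->q6 q7-c->q7

Handle the two conditions separately and then intersect. One (5 states) tracks whether and how much of `bbba` has been seen; the other (13 states) tracks the last 2 symbols read. Each combined state is a pair, one component from each; accept when both components accept. Minimizing collapses redundant product states.
An 8-state machine:
        a   b   c  
>  q0   q0  q1  q0 
   q1   q0  q2  q0 
   q2   q0  q3  q0 
   q3   q4  q3  q0 
   q4   q4  q4  q5 
   q5   q6  q6  q7 
 * q6   q4  q4  q5 
 * q7   q6  q6  q7 
(> = start, * = accepting)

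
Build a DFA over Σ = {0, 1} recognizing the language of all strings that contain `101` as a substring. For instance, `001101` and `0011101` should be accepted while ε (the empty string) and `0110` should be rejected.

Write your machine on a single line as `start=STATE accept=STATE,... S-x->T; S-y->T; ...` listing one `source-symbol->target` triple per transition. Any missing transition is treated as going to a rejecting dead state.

States q0..q2 record the length of the longest prefix of `101` that matches the current input suffix. Reaching q3 means `101` has been seen, and we stay there forever. Accept from q3.
        0   1  
>  q0   q0  q1 
   q1   q2  q1 
   q2   q0  q3 
 * q3   q3  q3 
(> = start, * = accepting)

start=q0; accept=q3; q0-0->q0; q0-1->q1; q1-0->q2; q1-1->q1; q2-0->q0; q2-1->q3; q3-0->q3; q3-1->q3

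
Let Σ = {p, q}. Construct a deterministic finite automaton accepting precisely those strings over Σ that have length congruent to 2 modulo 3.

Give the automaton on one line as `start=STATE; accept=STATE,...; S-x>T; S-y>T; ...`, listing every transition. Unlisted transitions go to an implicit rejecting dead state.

Only the length mod 3 matters, so use a 3-cycle: from any state, every input symbol moves to the next state, wrapping S2 back to S0. Mark S2 accepting.
A 3-state machine:
        p   q  
>  S0   S1  S1 
   S1   S2  S2 
 * S2   S0  S0 
(> = start, * = accepting)

start=S0; accept=S2; S0-p>S1; S0-q>S1; S1-p>S2; S1-q>S2; S2-p>S0; S2-q>S0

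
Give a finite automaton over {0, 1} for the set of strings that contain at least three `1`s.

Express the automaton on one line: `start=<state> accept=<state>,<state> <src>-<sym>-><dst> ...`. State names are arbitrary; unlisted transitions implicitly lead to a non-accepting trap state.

start=A accept=D,E A-0->A A-1->B B-0->B B-1->C C-0->C C-1->D D-0->D D-1->E E-0->E E-1->E

Count `1`s, saturating at 4: states A through D mean 0 through 3 `1`s seen; E means more than 3. Each `1` increments (capped at E); other symbols loop. Accept from {D, E}.
With 5 states:
       0  1 
>  A   A  B 
   B   B  C 
   C   C  D 
 * D   D  E 
 * E   E  E 
(> = start, * = accepting)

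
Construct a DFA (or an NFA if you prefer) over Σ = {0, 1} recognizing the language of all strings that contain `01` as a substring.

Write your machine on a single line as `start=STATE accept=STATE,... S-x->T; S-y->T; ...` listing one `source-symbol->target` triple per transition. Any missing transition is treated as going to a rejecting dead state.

start=q0; accept=q2; q0-0->q1; q0-1->q0; q1-0->q1; q1-1->q2; q2-0->q2; q2-1->q2

Track how much of `01` has been matched so far: state q0 is no progress, q2 is the absorbing accept state reached once `01` has occurred. Intermediate states record partial matches; on a mismatch, fall back to the longest reusable overlap.
3 states suffice.
        0   1  
>  q0   q1  q0 
   q1   q1  q2 
 * q2   q2  q2 
(> = start, * = accepting)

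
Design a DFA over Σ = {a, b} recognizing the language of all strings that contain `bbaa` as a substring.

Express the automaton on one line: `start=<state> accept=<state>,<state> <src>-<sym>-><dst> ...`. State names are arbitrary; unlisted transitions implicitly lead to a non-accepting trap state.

start=q0 accept=q4 q0-a->q0 q0-b->q1 q1-a->q0 q1-b->q2 q2-a->q3 q2-b->q2 q3-a->q4 q3-b->q1 q4-a->q4 q4-b->q4

Track how much of `bbaa` has been matched so far: state q0 is no progress, q4 is the absorbing accept state reached once `bbaa` has occurred. Intermediate states record partial matches; on a mismatch, fall back to the longest reusable overlap.
5 states suffice.
        a   b  
>  q0   q0  q1 
   q1   q0  q2 
   q2   q3  q2 
   q3   q4  q1 
 * q4   q4  q4 
(> = start, * = accepting)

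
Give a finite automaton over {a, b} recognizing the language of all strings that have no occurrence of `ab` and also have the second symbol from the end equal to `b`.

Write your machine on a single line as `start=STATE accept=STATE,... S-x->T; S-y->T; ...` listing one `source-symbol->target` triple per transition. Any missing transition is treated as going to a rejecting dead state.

Run two small machines in parallel and take their product. One (3 states) tracks partial matches of the forbidden pattern `ab`; the other (7 states) tracks the last 2 symbols read. Each combined state is a pair, one component from each; accept when both components accept. After merging equivalent states the machine shrinks.
A 5-state machine:
        a   b  
>  s0   s1  s2 
   s1   s1  s1 
   s2   s3  s4 
 * s3   s1  s1 
 * s4   s3  s4 
(> = start, * = accepting)

start=s0; accept=s3,s4; s0-a->s1; s0-b->s2; s1-a->s1; s1-b->s1; s2-a->s3; s2-b->s4; s3-a->s1; s3-b->s1; s4-a->s3; s4-b->s4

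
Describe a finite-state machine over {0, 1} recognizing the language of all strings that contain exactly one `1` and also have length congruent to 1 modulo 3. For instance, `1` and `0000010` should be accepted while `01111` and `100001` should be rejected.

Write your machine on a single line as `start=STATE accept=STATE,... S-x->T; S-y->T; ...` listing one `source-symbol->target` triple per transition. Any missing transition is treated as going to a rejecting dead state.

Run two small machines in parallel and take their product. The first has 3 states tracking the count of `1`s, saturating at 2; the second has 3 states tracking the input length modulo 3. A product state is a pair (one from each), accepting exactly when both do. Minimizing collapses redundant product states.
With 7 states:
        0   1  
>  S0   S1  S2 
   S1   S3  S4 
 * S2   S4  S5 
   S3   S0  S6 
   S4   S6  S5 
   S5   S5  S5 
   S6   S2  S5 
(> = start, * = accepting)

start=S0; accept=S2; S0-0->S1; S0-1->S2; S1-0->S3; S1-1->S4; S2-0->S4; S2-1->S5; S3-0->S0; S3-1->S6; S4-0->S6; S4-1->S5; S5-0->S5; S5-1->S5; S6-0->S2; S6-1->S5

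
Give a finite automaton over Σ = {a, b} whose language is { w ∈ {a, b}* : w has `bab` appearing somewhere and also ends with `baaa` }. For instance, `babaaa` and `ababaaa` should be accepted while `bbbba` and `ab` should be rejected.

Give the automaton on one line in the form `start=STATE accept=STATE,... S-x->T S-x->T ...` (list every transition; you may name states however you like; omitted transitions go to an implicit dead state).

Handle the two conditions separately and then intersect. One (4 states) tracks whether and how much of `bab` has been seen; the other (5 states) tracks how much of the suffix `baaa` has currently been matched. Each combined state is a pair, one component from each; accept when both components accept.
With 10 states:
        a   b  
>  s0   s0  s1 
   s1   s2  s1 
   s2   s3  s4 
   s3   s5  s1 
   s4   s6  s4 
   s5   s0  s1 
   s6   s7  s4 
   s7   s8  s4 
 * s8   s9  s4 
   s9   s9  s4 
(> = start, * = accepting)

start=s0 accept=s8 s0-a->s0 s0-b->s1 s1-a->s2 s1-b->s1 s2-a->s3 s2-b->s4 s3-a->s5 s3-b->s1 s4-a->s6 s4-b->s4 s5-a->s0 s5-b->s1 s6-a->s7 s6-b->s4 s7-a->s8 s7-b->s4 s8-a->s9 s8-b->s4 s9-a->s9 s9-b->s4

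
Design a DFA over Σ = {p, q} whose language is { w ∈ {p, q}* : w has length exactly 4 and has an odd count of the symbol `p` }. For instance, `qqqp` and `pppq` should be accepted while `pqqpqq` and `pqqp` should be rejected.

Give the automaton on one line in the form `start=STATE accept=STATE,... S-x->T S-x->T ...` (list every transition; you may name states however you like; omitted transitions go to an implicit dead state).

start=s0 accept=s8 s0-p->s1 s0-q->s2 s1-p->s3 s1-q->s4 s2-p->s4 s2-q->s3 s3-p->s5 s3-q->s6 s4-p->s6 s4-q->s5 s5-p->s7 s5-q->s8 s6-p->s8 s6-q->s7 s7-p->s9 s7-q->s10 s8-p->s10 s8-q->s9 s9-p->s10 s9-q->s9 s10-p->s9 s10-q->s10

Handle the two conditions separately and then intersect. The first has 6 states tracking the input length, saturating at 5; the second has 2 states tracking the count of `p`s modulo 2. A product state is a pair (one from each), accepting exactly when both do.
An 11-state machine:
          p    q  
>  s0     s1   s2 
   s1     s3   s4 
   s2     s4   s3 
   s3     s5   s6 
   s4     s6   s5 
   s5     s7   s8 
   s6     s8   s7 
   s7     s9  s10 
 * s8    s10   s9 
   s9    s10   s9 
   s10    s9  s10 
(> = start, * = accepting)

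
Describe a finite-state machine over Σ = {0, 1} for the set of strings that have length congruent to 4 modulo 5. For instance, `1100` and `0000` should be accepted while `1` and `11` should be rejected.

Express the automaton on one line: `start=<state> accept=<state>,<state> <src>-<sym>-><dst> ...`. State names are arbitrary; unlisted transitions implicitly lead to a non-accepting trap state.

start=q0 accept=q4 q0-0->q1 q0-1->q1 q1-0->q2 q1-1->q2 q2-0->q3 q2-1->q3 q3-0->q4 q3-1->q4 q4-0->q0 q4-1->q0

Count input length modulo 5: every symbol advances one step around the cycle q0 → q1 → q2 → q3 → q4 → q0. Accept at q4.
5 states suffice.
        0   1  
>  q0   q1  q1 
   q1   q2  q2 
   q2   q3  q3 
   q3   q4  q4 
 * q4   q0  q0 
(> = start, * = accepting)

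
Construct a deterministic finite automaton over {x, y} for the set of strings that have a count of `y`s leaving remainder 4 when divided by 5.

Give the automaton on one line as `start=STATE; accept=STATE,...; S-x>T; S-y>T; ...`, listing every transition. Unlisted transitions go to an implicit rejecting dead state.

Keep the running count of `y`s modulo 5: each `y` advances along the cycle q0 → q1 → q2 → q3 → q4 → q0 while other symbols loop. Accept at q4.
5 states suffice.
        x   y  
>  q0   q0  q1 
   q1   q1  q2 
   q2   q2  q3 
   q3   q3  q4 
 * q4   q4  q0 
(> = start, * = accepting)

start=q0; accept=q4; q0-x>q0; q0-y>q1; q1-x>q1; q1-y>q2; q2-x>q2; q2-y>q3; q3-x>q3; q3-y>q4; q4-x>q4; q4-y>q0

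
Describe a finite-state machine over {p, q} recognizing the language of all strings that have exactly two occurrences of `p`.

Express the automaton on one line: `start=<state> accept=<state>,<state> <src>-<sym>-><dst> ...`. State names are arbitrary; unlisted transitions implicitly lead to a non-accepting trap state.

Only the number of `p`s matters, and only up to 3. Make a chain A → B → C → D advanced by each `p` (with D absorbing); every other symbol self-loops. The accepting set is {C}.
With 4 states:
       p  q 
>  A   B  A 
   B   C  B 
 * C   D  C 
   D   D  D 
(> = start, * = accepting)

start=A accept=C A-p->B A-q->A B-p->C B-q->B C-p->D C-q->C D-p->D D-q->D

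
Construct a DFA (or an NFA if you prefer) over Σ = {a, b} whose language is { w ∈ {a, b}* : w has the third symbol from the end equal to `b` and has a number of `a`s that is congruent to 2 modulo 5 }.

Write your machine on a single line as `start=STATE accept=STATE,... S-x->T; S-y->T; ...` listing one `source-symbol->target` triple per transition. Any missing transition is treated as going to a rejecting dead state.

Build one automaton per condition and run them in lockstep. One (15 states) tracks the last 3 symbols read; the other (5 states) tracks the count of `a`s modulo 5. Each combined state is a pair, one component from each; accept when both components accept. After merging equivalent states the machine shrinks.
          a    b  
>  q0     q1   q2 
   q1     q3   q4 
   q2     q5   q2 
   q3     q6   q7 
   q4     q8   q9 
   q5    q10   q4 
   q6    q11   q6 
   q7     q6  q12 
   q8     q6  q13 
   q9    q14   q9 
 * q10    q6   q7 
   q11    q0  q11 
   q12    q6  q15 
 * q13    q6  q12 
 * q14    q6  q13 
 * q15    q6  q15 
(> = start, * = accepting)

start=q0; accept=q10,q13,q14,q15; q0-a->q1; q0-b->q2; q1-a->q3; q1-b->q4; q2-a->q5; q2-b->q2; q3-a->q6; q3-b->q7; q4-a->q8; q4-b->q9; q5-a->q10; q5-b->q4; q6-a->q11; q6-b->q6; q7-a->q6; q7-b->q12; q8-a->q6; q8-b->q13; q9-a->q14; q9-b->q9; q10-a->q6; q10-b->q7; q11-a->q0; q11-b->q11; q12-a->q6; q12-b->q15; q13-a->q6; q13-b->q12; q14-a->q6; q14-b->q13; q15-a->q6; q15-b->q15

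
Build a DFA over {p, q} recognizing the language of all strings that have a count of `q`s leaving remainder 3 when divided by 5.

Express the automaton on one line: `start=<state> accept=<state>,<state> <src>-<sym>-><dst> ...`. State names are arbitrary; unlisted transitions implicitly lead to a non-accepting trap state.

start=S0 accept=S3 S0-p->S0 S0-q->S1 S1-p->S1 S1-q->S2 S2-p->S2 S2-q->S3 S3-p->S3 S3-q->S4 S4-p->S4 S4-q->S0

The only thing that matters is how many `q`s have appeared, reduced mod 5. Use one state per residue: S0 for 0, …, S4 for 4. Reading `q` moves to the next residue; anything else stays put. S3 is accepting.
A 5-state machine:
        p   q  
>  S0   S0  S1 
   S1   S1  S2 
   S2   S2  S3 
 * S3   S3  S4 
   S4   S4  S0 
(> = start, * = accepting)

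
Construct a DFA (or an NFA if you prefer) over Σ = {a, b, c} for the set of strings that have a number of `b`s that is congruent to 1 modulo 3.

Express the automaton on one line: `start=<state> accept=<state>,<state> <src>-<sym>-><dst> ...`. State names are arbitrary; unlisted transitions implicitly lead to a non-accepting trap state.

The only thing that matters is how many `b`s have appeared, reduced mod 3. Use one state per residue: s0 for 0, …, s2 for 2. Reading `b` moves to the next residue; anything else stays put. s1 is accepting.
With 3 states:
        a   b   c  
>  s0   s0  s1  s0 
 * s1   s1  s2  s1 
   s2   s2  s0  s2 
(> = start, * = accepting)

start=s0 accept=s1 s0-a->s0 s0-b->s1 s0-c->s0 s1-a->s1 s1-b->s2 s1-c->s1 s2-a->s2 s2-b->s0 s2-c->s2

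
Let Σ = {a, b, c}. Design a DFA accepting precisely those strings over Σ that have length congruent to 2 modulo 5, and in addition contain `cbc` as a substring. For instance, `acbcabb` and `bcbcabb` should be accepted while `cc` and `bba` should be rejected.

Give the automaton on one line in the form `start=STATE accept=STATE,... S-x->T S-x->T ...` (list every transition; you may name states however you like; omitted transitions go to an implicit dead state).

start=q0 accept=q19 q0-a->q1 q0-b->q1 q0-c->q2 q1-a->q3 q1-b->q3 q1-c->q4 q2-a->q3 q2-b->q5 q2-c->q4 q3-a->q6 q3-b->q6 q3-c->q7 q4-a->q6 q4-b->q8 q4-c->q7 q5-a->q6 q5-b->q6 q5-c->q9 q6-a->q10 q6-b->q10 q6-c->q11 q7-a->q10 q7-b->q12 q7-c->q11 q8-a->q10 q8-b->q10 q8-c->q13 q9-a->q13 q9-b->q13 q9-c->q13 q10-a->q0 q10-b->q0 q10-c->q14 q11-a->q0 q11-b->q15 q11-c->q14 q12-a->q0 q12-b->q0 q12-c->q16 q13-a->q16 q13-b->q16 q13-c->q16 q14-a->q1 q14-b->q17 q14-c->q2 q15-a->q1 q15-b->q1 q15-c->q18 q16-a->q18 q16-b->q18 q16-c->q18 q17-a->q3 q17-b->q3 q17-c->q19 q18-a->q19 q18-b->q19 q18-c->q19 q19-a->q9 q19-b->q9 q19-c->q9

Build one automaton per condition and run them in lockstep. The first has 5 states tracking the input length modulo 5; the second has 4 states tracking whether and how much of `cbc` has been seen. A product state is a pair (one from each), accepting exactly when both do.
A 20-state machine:
          a    b    c  
>  q0     q1   q1   q2 
   q1     q3   q3   q4 
   q2     q3   q5   q4 
   q3     q6   q6   q7 
   q4     q6   q8   q7 
   q5     q6   q6   q9 
   q6    q10  q10  q11 
   q7    q10  q12  q11 
   q8    q10  q10  q13 
   q9    q13  q13  q13 
   q10    q0   q0  q14 
   q11    q0  q15  q14 
   q12    q0   q0  q16 
   q13   q16  q16  q16 
   q14    q1  q17   q2 
   q15    q1   q1  q18 
   q16   q18  q18  q18 
   q17    q3   q3  q19 
   q18   q19  q19  q19 
 * q19    q9   q9   q9 
(> = start, * = accepting)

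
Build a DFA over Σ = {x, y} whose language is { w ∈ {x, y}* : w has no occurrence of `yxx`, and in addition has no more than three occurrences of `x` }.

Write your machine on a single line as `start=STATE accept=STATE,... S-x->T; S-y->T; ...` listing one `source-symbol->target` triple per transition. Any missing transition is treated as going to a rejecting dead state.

Build one automaton per condition and run them in lockstep. The first has 4 states tracking partial matches of the forbidden pattern `yxx`; the second has 5 states tracking the count of `x`s, saturating at 4. A product state is a pair (one from each), accepting exactly when both do.
With 17 states:
          x    y  
>* q0     q1   q2 
 * q1     q3   q4 
 * q2     q5   q2 
 * q3     q6   q7 
 * q4     q8   q4 
 * q5     q9   q4 
 * q6    q10  q11 
 * q7    q12   q7 
 * q8    q13   q7 
   q9    q13   q9 
   q10   q10  q14 
 * q11   q15  q11 
 * q12   q16  q11 
   q13   q16  q13 
   q14   q15  q14 
   q15   q16  q14 
   q16   q16  q16 
(> = start, * = accepting)

start=q0; accept=q0,q1,q2,q3,q4,q5,q6,q7,q8,q11,q12; q0-x->q1; q0-y->q2; q1-x->q3; q1-y->q4; q2-x->q5; q2-y->q2; q3-x->q6; q3-y->q7; q4-x->q8; q4-y->q4; q5-x->q9; q5-y->q4; q6-x->q10; q6-y->q11; q7-x->q12; q7-y->q7; q8-x->q13; q8-y->q7; q9-x->q13; q9-y->q9; q10-x->q10; q10-y->q14; q11-x->q15; q11-y->q11; q12-x->q16; q12-y->q11; q13-x->q16; q13-y->q13; q14-x->q15; q14-y->q14; q15-x->q16; q15-y->q14; q16-x->q16; q16-y->q16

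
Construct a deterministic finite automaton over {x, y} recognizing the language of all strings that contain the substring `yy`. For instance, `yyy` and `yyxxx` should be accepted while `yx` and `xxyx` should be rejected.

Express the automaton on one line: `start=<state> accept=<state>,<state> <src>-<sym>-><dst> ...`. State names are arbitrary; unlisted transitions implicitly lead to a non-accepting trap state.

start=A accept=C A-x->A A-y->B B-x->A B-y->C C-x->C C-y->C

Track how much of `yy` has been matched so far: state A is no progress, C is the absorbing accept state reached once `yy` has occurred. Intermediate states record partial matches; on a mismatch, fall back to the longest reusable overlap.
A 3-state machine:
       x  y 
>  A   A  B 
   B   A  C 
 * C   C  C 
(> = start, * = accepting)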